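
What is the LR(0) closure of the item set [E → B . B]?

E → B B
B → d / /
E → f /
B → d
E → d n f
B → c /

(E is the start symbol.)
To compute CLOSURE, for each item [A → α.Bβ] where B is a non-terminal, add [B → .γ] for all productions B → γ; repeat for the newly added items until nothing changes.

Start with: [E → B . B]
  [E → B . B] has the dot before B: add [B → . d / /], [B → . d], [B → . c /]
No further items can be added.

CLOSURE = { [B → . c /], [B → . d / /], [B → . d], [E → B . B] }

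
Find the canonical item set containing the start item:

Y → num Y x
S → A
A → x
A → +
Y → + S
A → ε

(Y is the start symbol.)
First, augment the grammar with Y' → Y
I₀ = CLOSURE({ [Y' → . Y] }):
  [Y' → . Y] has the dot before Y: add [Y → . num Y x], [Y → . + S]
No further items can be added.

I₀ = { [Y → . + S], [Y → . num Y x], [Y' → . Y] }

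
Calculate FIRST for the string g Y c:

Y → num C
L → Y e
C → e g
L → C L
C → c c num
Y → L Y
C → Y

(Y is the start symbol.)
{ 'g' }

To compute FIRST(g Y c), process the symbols left to right:
Symbol g is a terminal. Add 'g' and stop.
FIRST(g Y c) = { 'g' }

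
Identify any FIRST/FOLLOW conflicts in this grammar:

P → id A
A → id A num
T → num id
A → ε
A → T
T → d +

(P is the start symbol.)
A FIRST/FOLLOW conflict occurs when a non-terminal N has a nullable alternative N → β (β ⇒* ε) and another alternative N → α with FIRST(α) ∩ FOLLOW(N) ≠ ∅: on such a lookahead the parser cannot decide between expanding α and letting N vanish via β.

Nullable non-terminals: A.
FIRST sets used below: FIRST(T) = { 'd', 'num' }

A: nullable alternative(s) A → ε; FOLLOW(A) = { $, 'num' }
  A → id A num: FIRST \ {ε} = { 'id' } — disjoint from FOLLOW(A)
  A → ε: FIRST \ {ε} = { } — this is the only nullable alternative, skip
  A → T: FIRST \ {ε} = { 'd', 'num' } — overlaps FOLLOW(A) on { 'num' }: CONFLICT

P, T have no nullable alternative, so no FIRST/FOLLOW check is needed there.

So the grammar has 1 FIRST/FOLLOW conflict (marked CONFLICT above).

Answer: Yes. A → T with FOLLOW(A) on { 'num' }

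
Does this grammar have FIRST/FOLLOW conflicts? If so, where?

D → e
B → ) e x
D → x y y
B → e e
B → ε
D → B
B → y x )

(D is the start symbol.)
No FIRST/FOLLOW conflicts.

A FIRST/FOLLOW conflict occurs when a non-terminal N has a nullable alternative N → β (β ⇒* ε) and another alternative N → α with FIRST(α) ∩ FOLLOW(N) ≠ ∅: on such a lookahead the parser cannot decide between expanding α and letting N vanish via β.

Nullable non-terminals: B, D.
FIRST sets used below: FIRST(B) = { ')', 'e', 'y', ε }

B: nullable alternative(s) B → ε; FOLLOW(B) = { $ }
  B → ) e x: FIRST \ {ε} = { ')' } — disjoint from FOLLOW(B)
  B → e e: FIRST \ {ε} = { 'e' } — disjoint from FOLLOW(B)
  B → ε: FIRST \ {ε} = { } — this is the only nullable alternative, skip
  B → y x ): FIRST \ {ε} = { 'y' } — disjoint from FOLLOW(B)

D: nullable alternative(s) D → B; FOLLOW(D) = { $ }
  D → e: FIRST \ {ε} = { 'e' } — disjoint from FOLLOW(D)
  D → x y y: FIRST \ {ε} = { 'x' } — disjoint from FOLLOW(D)
  D → B: FIRST \ {ε} = { ')', 'e', 'y' } — this is the only nullable alternative, skip

No FIRST/FOLLOW conflicts found.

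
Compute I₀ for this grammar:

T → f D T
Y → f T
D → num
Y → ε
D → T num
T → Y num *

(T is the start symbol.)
First, augment the grammar with T' → T
I₀ = CLOSURE({ [T' → . T] }):
  [T' → . T] has the dot before T: add [T → . f D T], [T → . Y num *]
  [T → . Y num *] has the dot before Y: add [Y → . f T], [Y → .]
No further items can be added.

I₀ = { [T → . Y num *], [T → . f D T], [T' → . T], [Y → . f T], [Y → .] }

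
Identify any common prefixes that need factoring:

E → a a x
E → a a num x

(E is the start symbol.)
Left-factoring is needed when two productions for the same non-terminal
share a common prefix on the right-hand side.

Productions for E:
  E → a a x
  E → a a num x

Found common prefix 'a a' in productions for E

Answer: Yes, E has productions with common prefix 'a a'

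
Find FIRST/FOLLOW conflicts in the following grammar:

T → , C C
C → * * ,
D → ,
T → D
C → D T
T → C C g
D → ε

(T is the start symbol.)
Nullable non-terminals: C, D, T.
FIRST sets used below: FIRST(D) = { ',', ε }, FIRST(T) = { '*', ',', 'g', ε }, FIRST(C) = { '*', ',', 'g', ε }

C: nullable alternative(s) C → D T; FOLLOW(C) = { $, '*', ',', 'g' }
  C → * * ,: FIRST \ {ε} = { '*' } — overlaps FOLLOW(C) on { '*' }: CONFLICT
  C → D T: FIRST \ {ε} = { '*', ',', 'g' } — this is the only nullable alternative, skip

D: nullable alternative(s) D → ε; FOLLOW(D) = { $, '*', ',', 'g' }
  D → ,: FIRST \ {ε} = { ',' } — overlaps FOLLOW(D) on { ',' }: CONFLICT
  D → ε: FIRST \ {ε} = { } — this is the only nullable alternative, skip

T: nullable alternative(s) T → D; FOLLOW(T) = { $, '*', ',', 'g' }
  T → , C C: FIRST \ {ε} = { ',' } — overlaps FOLLOW(T) on { ',' }: CONFLICT
  T → D: FIRST \ {ε} = { ',' } — this is the only nullable alternative, skip
  T → C C g: FIRST \ {ε} = { '*', ',', 'g' } — overlaps FOLLOW(T) on { '*', ',', 'g' }: CONFLICT

So the grammar has 4 FIRST/FOLLOW conflicts (marked CONFLICT above).

Answer: Yes. T → ',' C C with FOLLOW(T) on { ',' }; T → C C g with FOLLOW(T) on { '*', ',', 'g' }; C → '*' '*' ',' with FOLLOW(C) on { '*' }; D → ',' with FOLLOW(D) on { ',' }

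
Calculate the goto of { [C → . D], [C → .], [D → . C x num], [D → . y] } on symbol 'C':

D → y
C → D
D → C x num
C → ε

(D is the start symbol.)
{ [D → C . x num] }

GOTO(I, 'C') = CLOSURE({ [A → αX.β] : [A → α.Xβ] ∈ I, X = 'C' })

Items with dot before 'C', with the dot advanced:
  [D → . C x num] → [D → C . x num]
Closure adds nothing (no advanced item has the dot before a non-terminal).

GOTO = { [D → C . x num] }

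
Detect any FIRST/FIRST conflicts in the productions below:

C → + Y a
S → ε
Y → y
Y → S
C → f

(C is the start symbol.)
A FIRST/FIRST conflict occurs when two productions N → α and N → β for the same non-terminal have FIRST(α) ∩ FIRST(β) ≠ ∅ (with ε ∈ FIRST of a nullable right-hand side, so two nullable alternatives also conflict).

FIRST sets of the non-terminals at (or reachable through a nullable prefix from) the front of some alternative:
  FIRST(S) = { ε }

Productions for C:
  C → + Y a: FIRST = { '+' }
  C → f: FIRST = { 'f' }
Productions for Y:
  Y → y: FIRST = { 'y' }
  Y → S: FIRST = { ε }
S has only one production, so no FIRST/FIRST conflict is possible there.

All alternatives of each non-terminal have pairwise disjoint FIRST sets.

Answer: No FIRST/FIRST conflicts.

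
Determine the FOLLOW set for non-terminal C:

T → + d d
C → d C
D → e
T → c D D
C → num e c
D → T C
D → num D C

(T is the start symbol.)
{ $, '+', 'c', 'd', 'e', 'num' }

To compute FOLLOW(C), find every occurrence of C on a right-hand side N → α C β: add FIRST(β) \ {ε}, and if β is empty or nullable also add FOLLOW(N). Iterate to a fixed point.

In C → d C: C is at the end; this adds FOLLOW(C) to itself — nothing new
In D → T C: C is at the end, add FOLLOW(D)
In D → num D C: C is at the end, add FOLLOW(D)

The FOLLOW sets referred to above (computed the same way, to a fixed point):
  FOLLOW(D) = { $, '+', 'c', 'd', 'e', 'num' }

Taking the union: FOLLOW(C) = { $, '+', 'c', 'd', 'e', 'num' }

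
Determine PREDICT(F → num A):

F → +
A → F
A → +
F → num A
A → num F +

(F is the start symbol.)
PREDICT(F → num A) = (FIRST(RHS) \ {ε}) ∪ (FOLLOW(F) if ε ∈ FIRST(RHS), i.e. RHS ⇒* ε)
FIRST(num A) = { 'num' }
ε ∉ FIRST(num A), so FOLLOW(F) is not added.
PREDICT(F → num A) = { 'num' }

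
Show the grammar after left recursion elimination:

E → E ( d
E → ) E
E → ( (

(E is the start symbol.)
E is directly left-recursive. The standard transformation for
  A → A α₁ | ... | A α_m | β₁ | ... | β_n
is
  A  → β₁ A' | ... | β_n A'
  A' → α₁ A' | ... | α_m A' | ε

E → ) E becomes E → ) E E'
E → ( ( becomes E → ( ( E'
E → E ( d becomes E' → ( d E'
Add E' → ε

Resulting grammar:
E → ) E E'
E → ( ( E'
E' → ( d E'
E' → ε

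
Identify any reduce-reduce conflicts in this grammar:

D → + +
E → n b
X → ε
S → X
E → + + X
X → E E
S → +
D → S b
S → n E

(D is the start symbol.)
A reduce-reduce conflict occurs when an LR(0) state has two complete items [A → α .] and [B → β .] — both call for a reduction, and with no lookahead the parser cannot choose between them.

Augment with D' → D and build the canonical LR(0) collection (I0 = CLOSURE({[D' → . D]}), then GOTO on every symbol after a dot until no new states appear). It has 16 states:
  I0: { [D → . + +], [D → . S b], [D' → . D], [E → . + + X], [E → . n b], [S → . +], [S → . X], [S → . n E], [X → . E E], [X → .] }  — shift, reduce
  I1: { [D → + . +], [E → + . + X], [S → + .] }  — shift, reduce
  I2: { [D' → D .] }  — accept
  I3: { [E → . + + X], [E → . n b], [X → E . E] }  — shift
  I4: { [D → S . b] }  — shift
  I5: { [S → X .] }  — reduce
  I6: { [E → . + + X], [E → . n b], [E → n . b], [S → n . E] }  — shift
  I7: { [E → + . + X] }  — shift
  I8: { [S → n E .] }  — reduce
  I9: { [E → n b .] }  — reduce
  I10: { [E → n . b] }  — shift
  I11: { [E → + + . X], [E → . + + X], [E → . n b], [X → . E E], [X → .] }  — shift, reduce
  I12: { [E → + + X .] }  — reduce
  I13: { [D → S b .] }  — reduce
  I14: { [X → E E .] }  — reduce
  I15: { [D → + + .], [E → + + . X], [E → . + + X], [E → . n b], [X → . E E], [X → .] }  — shift, 2 reduces

I15 contains complete items [D → + + .], [X → .] — reduce-reduce conflict.

Answer: Yes — I15: [D → + + .] vs [X → .]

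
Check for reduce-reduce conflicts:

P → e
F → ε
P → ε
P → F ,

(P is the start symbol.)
A reduce-reduce conflict occurs when an LR(0) state has two complete items [A → α .] and [B → β .] — both call for a reduction, and with no lookahead the parser cannot choose between them.

Augment with P' → P and build the canonical LR(0) collection (I0 = CLOSURE({[P' → . P]}), then GOTO on every symbol after a dot until no new states appear). It has 5 states:
  I0: { [F → .], [P → . F ,], [P → . e], [P → .], [P' → . P] }  — shift, 2 reduces
  I1: { [P → F . ,] }  — shift
  I2: { [P' → P .] }  — accept
  I3: { [P → e .] }  — reduce
  I4: { [P → F , .] }  — reduce

I0 contains complete items [F → .], [P → .] — reduce-reduce conflict.

Answer: Yes — I0: [F → .] vs [P → .]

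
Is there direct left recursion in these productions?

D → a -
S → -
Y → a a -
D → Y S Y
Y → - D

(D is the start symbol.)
No direct left recursion

Direct left recursion occurs when N → N α for some non-terminal N (the right-hand side begins with the left-hand side itself).

D → a -: starts with a
S → -: starts with '-'
Y → a a -: starts with a
D → Y S Y: starts with Y
Y → - D: starts with '-'

No direct left recursion found.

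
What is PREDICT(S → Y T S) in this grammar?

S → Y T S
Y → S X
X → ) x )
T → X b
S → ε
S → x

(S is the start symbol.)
{ ')', 'x' }

PREDICT(S → Y T S) = (FIRST(RHS) \ {ε}) ∪ (FOLLOW(S) if ε ∈ FIRST(RHS), i.e. RHS ⇒* ε)
FIRST(Y) = { ')', 'x' }
FIRST(Y T S) = { ')', 'x' }
ε ∉ FIRST(Y T S), so FOLLOW(S) is not added.
PREDICT(S → Y T S) = { ')', 'x' }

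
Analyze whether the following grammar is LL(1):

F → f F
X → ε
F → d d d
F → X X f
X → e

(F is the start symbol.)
A grammar is LL(1) if for each non-terminal N with multiple productions, the predict sets of those productions are pairwise disjoint, where PREDICT(N → α) = (FIRST(α) \ {ε}) ∪ (FOLLOW(N) if α ⇒* ε).

Relevant sets:
  FIRST(X) = { 'e', ε }
  FOLLOW(X) = { 'e', 'f' }

For F:
  PREDICT(F → f F) = { 'f' }
  PREDICT(F → d d d) = { 'd' }
  PREDICT(F → X X f) = { 'e', 'f' }
For X:
  PREDICT(X → ε) = { 'e', 'f' }
  PREDICT(X → e) = { 'e' }

Conflict found: Predict set conflict for F: { 'f' }
The grammar is NOT LL(1).

Answer: No. Predict set conflict for F: { 'f' }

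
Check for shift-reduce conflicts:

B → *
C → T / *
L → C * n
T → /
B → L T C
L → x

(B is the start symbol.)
A shift-reduce conflict occurs when an LR(0) state has both:
  - a complete (reduce) item [A → α .] (dot at the end), and
  - a shift item [B → β . c γ] (dot before a terminal).

Augment with B' → B and build the canonical LR(0) collection (I0 = CLOSURE({[B' → . B]}), then GOTO on every symbol after a dot until no new states appear). It has 14 states:
  I0: { [B → . *], [B → . L T C], [B' → . B], [C → . T / *], [L → . C * n], [L → . x], [T → . /] }  — shift
  I1: { [B → * .] }  — reduce
  I2: { [T → / .] }  — reduce
  I3: { [B' → B .] }  — accept
  I4: { [L → C . * n] }  — shift
  I5: { [B → L . T C], [T → . /] }  — shift
  I6: { [C → T . / *] }  — shift
  I7: { [L → x .] }  — reduce
  I8: { [C → T / . *] }  — shift
  I9: { [C → T / * .] }  — reduce
  I10: { [B → L T . C], [C → . T / *], [T → . /] }  — shift
  I11: { [B → L T C .] }  — reduce
  I12: { [L → C * . n] }  — shift
  I13: { [L → C * n .] }  — reduce

No state contains both a complete item and a shift item.

Answer: No shift-reduce conflicts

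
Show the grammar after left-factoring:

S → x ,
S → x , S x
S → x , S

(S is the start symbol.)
Left-factoring transforms A → αβ₁ | αβ₂ into A → αA' and A' → β₁ | β₂
(α is the longest common prefix among the alternatives). Repeat until
no nonterminal has two alternatives with a common prefix.

Round 1: S has alternatives sharing prefix 'x ,'. Introduce S': S → x , S'
  Add: S' → ε
  Add: S' → S x
  Add: S' → S

Round 2: S' has alternatives sharing prefix 'S'. Introduce S'': S' → S S''
  Add: S'' → x
  Add: S'' → ε

No remaining common prefixes — done.

Resulting grammar:
S → x , S'
S' → ε
S' → S S''
S'' → x
S'' → ε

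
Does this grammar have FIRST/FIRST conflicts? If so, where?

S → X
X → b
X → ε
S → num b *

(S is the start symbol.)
A FIRST/FIRST conflict occurs when two productions N → α and N → β for the same non-terminal have FIRST(α) ∩ FIRST(β) ≠ ∅ (with ε ∈ FIRST of a nullable right-hand side, so two nullable alternatives also conflict).

FIRST sets of the non-terminals at (or reachable through a nullable prefix from) the front of some alternative:
  FIRST(X) = { 'b', ε }

Productions for S:
  S → X: FIRST = { 'b', ε }
  S → num b *: FIRST = { 'num' }
Productions for X:
  X → b: FIRST = { 'b' }
  X → ε: FIRST = { ε }

All alternatives of each non-terminal have pairwise disjoint FIRST sets.

Answer: No FIRST/FIRST conflicts.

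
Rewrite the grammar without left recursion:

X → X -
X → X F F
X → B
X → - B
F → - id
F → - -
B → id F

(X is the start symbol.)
X is directly left-recursive. The standard transformation for
  A → A α₁ | ... | A α_m | β₁ | ... | β_n
is
  A  → β₁ A' | ... | β_n A'
  A' → α₁ A' | ... | α_m A' | ε

X → B becomes X → B X'
X → - B becomes X → - B X'
X → X - becomes X' → - X'
X → X F F becomes X' → F F X'
Add X' → ε

Productions for other non-terminals are unchanged:
  F → - id
  F → - -
  B → id F

Resulting grammar:
X → B X'
X → - B X'
X' → - X'
X' → F F X'
X' → ε
F → - id
F → - -
B → id F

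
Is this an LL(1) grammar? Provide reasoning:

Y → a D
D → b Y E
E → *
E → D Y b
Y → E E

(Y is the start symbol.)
A grammar is LL(1) if for each non-terminal N with multiple productions, the predict sets of those productions are pairwise disjoint, where PREDICT(N → α) = (FIRST(α) \ {ε}) ∪ (FOLLOW(N) if α ⇒* ε).

Relevant sets:
  FIRST(E) = { '*', 'b' }
  FIRST(D) = { 'b' }

For Y:
  PREDICT(Y → a D) = { 'a' }
  PREDICT(Y → E E) = { '*', 'b' }
For E:
  PREDICT(E → '*') = { '*' }
  PREDICT(E → D Y b) = { 'b' }
D has a single production, so nothing to check there.

All predict sets are disjoint. The grammar IS LL(1).

Answer: Yes, the grammar is LL(1).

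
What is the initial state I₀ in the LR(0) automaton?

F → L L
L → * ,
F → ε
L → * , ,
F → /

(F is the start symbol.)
{ [F → . /], [F → . L L], [F → .], [F' → . F], [L → . * , ,], [L → . * ,] }

First, augment the grammar with F' → F
I₀ = CLOSURE({ [F' → . F] }):
  [F' → . F] has the dot before F: add [F → . L L], [F → .], [F → . /]
  [F → . L L] has the dot before L: add [L → . * ,], [L → . * , ,]
No further items can be added.

I₀ = { [F → . /], [F → . L L], [F → .], [F' → . F], [L → . * , ,], [L → . * ,] }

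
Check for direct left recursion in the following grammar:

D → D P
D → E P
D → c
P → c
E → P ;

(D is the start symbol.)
Yes, D is left-recursive

D → D P: LEFT RECURSIVE (starts with D)
D → E P: starts with E
D → c: starts with c
P → c: starts with c
E → P ;: starts with P

The grammar has direct left recursion on: D.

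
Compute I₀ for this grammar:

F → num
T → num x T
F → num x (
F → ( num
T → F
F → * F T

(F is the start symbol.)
{ [F → . ( num], [F → . * F T], [F → . num x (], [F → . num], [F' → . F] }

First, augment the grammar with F' → F
I₀ = CLOSURE({ [F' → . F] }):
  [F' → . F] has the dot before F: add [F → . num], [F → . num x (], [F → . ( num], [F → . * F T]
No further items can be added.

I₀ = { [F → . ( num], [F → . * F T], [F → . num x (], [F → . num], [F' → . F] }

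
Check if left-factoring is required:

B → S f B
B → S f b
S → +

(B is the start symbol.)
Left-factoring is needed when two productions for the same non-terminal
share a common prefix on the right-hand side.

Productions for B:
  B → S f B
  B → S f b

Found common prefix 'S f' in productions for B

Answer: Yes, B has productions with common prefix 'S f'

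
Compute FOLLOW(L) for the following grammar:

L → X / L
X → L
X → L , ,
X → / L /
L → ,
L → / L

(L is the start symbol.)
{ $, ',', '/' }

To compute FOLLOW(L), find every occurrence of L on a right-hand side N → α L β: add FIRST(β) \ {ε}, and if β is empty or nullable also add FOLLOW(N). Iterate to a fixed point.

L is the start symbol, so $ ∈ FOLLOW(L).
In L → X / L: L is at the end; this adds FOLLOW(L) to itself — nothing new
In X → L: L is at the end, add FOLLOW(X)
In X → L , ,: L is followed by ',' ',', add FIRST(',' ',') \ {ε} = { ',' }
In X → / L /: L is followed by '/', add FIRST('/') \ {ε} = { '/' }
In L → / L: L is at the end; this adds FOLLOW(L) to itself — nothing new

The FOLLOW sets referred to above (computed the same way, to a fixed point):
  FOLLOW(X) = { '/' }

Taking the union: FOLLOW(L) = { $, ',', '/' }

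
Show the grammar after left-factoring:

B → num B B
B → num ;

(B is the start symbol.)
B → num B'
B' → B B
B' → ;

Left-factoring transforms A → αβ₁ | αβ₂ into A → αA' and A' → β₁ | β₂
(α is the longest common prefix among the alternatives). Repeat until
no nonterminal has two alternatives with a common prefix.

Round 1: B has alternatives sharing prefix 'num'. Introduce B': B → num B'
  Add: B' → B B
  Add: B' → ;

No remaining common prefixes — done.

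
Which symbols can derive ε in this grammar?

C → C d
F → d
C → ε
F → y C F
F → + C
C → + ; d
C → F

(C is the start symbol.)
{ 'C' }

A non-terminal is nullable if it can derive ε (the empty string): either it has an ε-production, or it has a production whose right-hand side consists entirely of nullable non-terminals.

ε-productions: C → ε
So C is immediately nullable.
No further non-terminal can be added: every production for the remaining non-terminals contains a terminal or a non-nullable non-terminal.
Nullable = { 'C' }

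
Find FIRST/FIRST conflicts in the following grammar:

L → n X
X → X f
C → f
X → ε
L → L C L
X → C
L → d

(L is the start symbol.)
Yes. L → n X / L → L C L on { 'n' }; L → L C L / L → d on { 'd' }; X → X f / X → C on { 'f' }

FIRST sets of the non-terminals at (or reachable through a nullable prefix from) the front of some alternative:
  FIRST(L) = { 'd', 'n' }
  FIRST(X) = { 'f', ε }
  FIRST(C) = { 'f' }

Productions for L:
  L → n X: FIRST = { 'n' }
  L → L C L: FIRST = { 'd', 'n' }
  L → d: FIRST = { 'd' }
Productions for X:
  X → X f: FIRST = { 'f' }
  X → ε: FIRST = { ε }
  X → C: FIRST = { 'f' }
C has only one production, so no FIRST/FIRST conflict is possible there.

Conflict for L: L → n X and L → L C L
  Overlap: { 'n' }
Conflict for L: L → L C L and L → d
  Overlap: { 'd' }
Conflict for X: X → X f and X → C
  Overlap: { 'f' }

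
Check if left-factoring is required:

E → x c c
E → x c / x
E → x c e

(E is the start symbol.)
Yes, E has productions with common prefix 'x c'

Left-factoring is needed when two productions for the same non-terminal
share a common prefix on the right-hand side.

Productions for E:
  E → x c c
  E → x c / x
  E → x c e

Found common prefix 'x c' in productions for E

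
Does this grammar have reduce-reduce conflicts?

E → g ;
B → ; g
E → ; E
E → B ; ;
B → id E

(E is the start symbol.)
A reduce-reduce conflict occurs when an LR(0) state has two complete items [A → α .] and [B → β .] — both call for a reduction, and with no lookahead the parser cannot choose between them.

Augment with E' → E and build the canonical LR(0) collection (I0 = CLOSURE({[E' → . E]}), then GOTO on every symbol after a dot until no new states appear). It has 12 states:
  I0: { [B → . ; g], [B → . id E], [E → . ; E], [E → . B ; ;], [E → . g ;], [E' → . E] }  — shift
  I1: { [B → . ; g], [B → . id E], [B → ; . g], [E → . ; E], [E → . B ; ;], [E → . g ;], [E → ; . E] }  — shift
  I2: { [E → B . ; ;] }  — shift
  I3: { [E' → E .] }  — accept
  I4: { [E → g . ;] }  — shift
  I5: { [B → . ; g], [B → . id E], [B → id . E], [E → . ; E], [E → . B ; ;], [E → . g ;] }  — shift
  I6: { [B → id E .] }  — reduce
  I7: { [E → g ; .] }  — reduce
  I8: { [E → B ; . ;] }  — shift
  I9: { [E → B ; ; .] }  — reduce
  I10: { [E → ; E .] }  — reduce
  I11: { [B → ; g .], [E → g . ;] }  — shift, reduce

No state contains more than one complete item.

Answer: No reduce-reduce conflicts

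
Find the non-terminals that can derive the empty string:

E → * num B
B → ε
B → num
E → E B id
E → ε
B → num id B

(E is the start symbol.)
A non-terminal is nullable if it can derive ε (the empty string): either it has an ε-production, or it has a production whose right-hand side consists entirely of nullable non-terminals.

ε-productions: B → ε, E → ε
So B, E are immediately nullable.
Every non-terminal is now nullable.
Nullable = { 'B', 'E' }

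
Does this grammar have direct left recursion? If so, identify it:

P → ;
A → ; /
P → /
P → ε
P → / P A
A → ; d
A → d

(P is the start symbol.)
Direct left recursion occurs when N → N α for some non-terminal N (the right-hand side begins with the left-hand side itself).

P → ;: starts with ';'
A → ; /: starts with ';'
P → /: starts with '/'
P → ε: starts with ε
P → / P A: starts with '/'
A → ; d: starts with ';'
A → d: starts with d

No direct left recursion found.

Answer: No direct left recursion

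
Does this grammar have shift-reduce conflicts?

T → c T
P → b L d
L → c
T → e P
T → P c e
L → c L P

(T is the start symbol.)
Yes — I9: [L → c .] vs [L → . c]

A shift-reduce conflict occurs when an LR(0) state has both:
  - a complete (reduce) item [A → α .] (dot at the end), and
  - a shift item [B → β . c γ] (dot before a terminal).

Augment with T' → T and build the canonical LR(0) collection (I0 = CLOSURE({[T' → . T]}), then GOTO on every symbol after a dot until no new states appear). It has 15 states:
  I0: { [P → . b L d], [T → . P c e], [T → . c T], [T → . e P], [T' → . T] }  — shift
  I1: { [T → P . c e] }  — shift
  I2: { [T' → T .] }  — accept
  I3: { [L → . c L P], [L → . c], [P → b . L d] }  — shift
  I4: { [P → . b L d], [T → . P c e], [T → . c T], [T → . e P], [T → c . T] }  — shift
  I5: { [P → . b L d], [T → e . P] }  — shift
  I6: { [T → e P .] }  — reduce
  I7: { [T → c T .] }  — reduce
  I8: { [P → b L . d] }  — shift
  I9: { [L → . c L P], [L → . c], [L → c . L P], [L → c .] }  — shift, reduce
  I10: { [L → c L . P], [P → . b L d] }  — shift
  I11: { [L → c L P .] }  — reduce
  I12: { [P → b L d .] }  — reduce
  I13: { [T → P c . e] }  — shift
  I14: { [T → P c e .] }  — reduce

I9 contains reduce item [L → c .] and shift items [L → . c], [L → . c L P] — shift-reduce conflict.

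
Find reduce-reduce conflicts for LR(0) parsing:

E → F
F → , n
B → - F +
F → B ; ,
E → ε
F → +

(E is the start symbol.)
No reduce-reduce conflicts

A reduce-reduce conflict occurs when an LR(0) state has two complete items [A → α .] and [B → β .] — both call for a reduction, and with no lookahead the parser cannot choose between them.

Augment with E' → E and build the canonical LR(0) collection (I0 = CLOSURE({[E' → . E]}), then GOTO on every symbol after a dot until no new states appear). It has 12 states:
  I0: { [B → . - F +], [E → . F], [E → .], [E' → . E], [F → . +], [F → . , n], [F → . B ; ,] }  — shift, reduce
  I1: { [F → + .] }  — reduce
  I2: { [F → , . n] }  — shift
  I3: { [B → - . F +], [B → . - F +], [F → . +], [F → . , n], [F → . B ; ,] }  — shift
  I4: { [F → B . ; ,] }  — shift
  I5: { [E' → E .] }  — accept
  I6: { [E → F .] }  — reduce
  I7: { [F → B ; . ,] }  — shift
  I8: { [F → B ; , .] }  — reduce
  I9: { [B → - F . +] }  — shift
  I10: { [B → - F + .] }  — reduce
  I11: { [F → , n .] }  — reduce

No state contains more than one complete item.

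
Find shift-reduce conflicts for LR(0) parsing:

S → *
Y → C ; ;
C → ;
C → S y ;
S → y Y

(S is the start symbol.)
No shift-reduce conflicts

Augment with S' → S and build the canonical LR(0) collection (I0 = CLOSURE({[S' → . S]}), then GOTO on every symbol after a dot until no new states appear). It has 12 states:
  I0: { [S → . *], [S → . y Y], [S' → . S] }  — shift
  I1: { [S → * .] }  — reduce
  I2: { [S' → S .] }  — accept
  I3: { [C → . ;], [C → . S y ;], [S → . *], [S → . y Y], [S → y . Y], [Y → . C ; ;] }  — shift
  I4: { [C → ; .] }  — reduce
  I5: { [Y → C . ; ;] }  — shift
  I6: { [C → S . y ;] }  — shift
  I7: { [S → y Y .] }  — reduce
  I8: { [C → S y . ;] }  — shift
  I9: { [C → S y ; .] }  — reduce
  I10: { [Y → C ; . ;] }  — shift
  I11: { [Y → C ; ; .] }  — reduce

No state contains both a complete item and a shift item.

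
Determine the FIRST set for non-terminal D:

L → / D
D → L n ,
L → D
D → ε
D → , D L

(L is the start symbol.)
{ ',', '/', 'n', ε }

To compute FIRST(D), examine every production with D on the left-hand side, reading each right-hand side left to right until a non-nullable symbol is reached.

FIRST sets of the other non-terminals involved (by the same procedure, iterated to a fixed point):
  FIRST(L) = { ',', '/', 'n', ε }

From D → L n ,:
  - L is a non-terminal: add FIRST(L) \ {ε} = { ',', '/', 'n' }
    L is nullable, so continue to the next symbol
  - n is a terminal: add 'n' and stop
From D → ε:
  - ε-production, so ε ∈ FIRST(D)
From D → , D L:
  - ',' is a terminal: add ',' and stop

Collecting: FIRST(D) = { ',', '/', 'n', ε }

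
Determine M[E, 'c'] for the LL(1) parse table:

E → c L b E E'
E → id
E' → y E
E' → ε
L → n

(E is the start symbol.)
To find M[E, 'c'], we find productions for E where 'c' is in the predict set (PREDICT(N → α) = (FIRST(α) \ {ε}) ∪ (FOLLOW(N) if α ⇒* ε)).

E → c L b E E': PREDICT = { 'c' }
  'c' is in predict set, so this production goes in M[E, 'c']
E → id: PREDICT = { 'id' }

M[E, 'c'] = E → c L b E E'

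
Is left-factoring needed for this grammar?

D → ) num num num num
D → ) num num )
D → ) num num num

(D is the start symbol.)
Left-factoring is needed when two productions for the same non-terminal
share a common prefix on the right-hand side.

Productions for D:
  D → ) num num num num
  D → ) num num )
  D → ) num num num

Found common prefix ') num num' in productions for D

Answer: Yes, D has productions with common prefix ') num num'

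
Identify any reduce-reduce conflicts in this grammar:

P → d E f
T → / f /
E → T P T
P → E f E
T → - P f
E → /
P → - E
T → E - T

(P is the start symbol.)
No reduce-reduce conflicts

A reduce-reduce conflict occurs when an LR(0) state has two complete items [A → α .] and [B → β .] — both call for a reduction, and with no lookahead the parser cannot choose between them.

Augment with P' → P and build the canonical LR(0) collection (I0 = CLOSURE({[P' → . P]}), then GOTO on every symbol after a dot until no new states appear). It has 22 states:
  I0: { [E → . /], [E → . T P T], [P → . - E], [P → . E f E], [P → . d E f], [P' → . P], [T → . - P f], [T → . / f /], [T → . E - T] }  — shift
  I1: { [E → . /], [E → . T P T], [P → - . E], [P → . - E], [P → . E f E], [P → . d E f], [T → - . P f], [T → . - P f], [T → . / f /], [T → . E - T] }  — shift
  I2: { [E → / .], [T → / . f /] }  — shift, reduce
  I3: { [P → E . f E], [T → E . - T] }  — shift
  I4: { [P' → P .] }  — accept
  I5: { [E → . /], [E → . T P T], [E → T . P T], [P → . - E], [P → . E f E], [P → . d E f], [T → . - P f], [T → . / f /], [T → . E - T] }  — shift
  I6: { [E → . /], [E → . T P T], [P → d . E f], [T → . - P f], [T → . / f /], [T → . E - T] }  — shift
  I7: { [E → . /], [E → . T P T], [P → . - E], [P → . E f E], [P → . d E f], [T → - . P f], [T → . - P f], [T → . / f /], [T → . E - T] }  — shift
  I8: { [P → d E . f], [T → E . - T] }  — shift
  I9: { [E → . /], [E → . T P T], [T → . - P f], [T → . / f /], [T → . E - T], [T → E - . T] }  — shift
  I10: { [P → d E f .] }  — reduce
  I11: { [T → E . - T] }  — shift
  I12: { [E → . /], [E → . T P T], [E → T . P T], [P → . - E], [P → . E f E], [P → . d E f], [T → . - P f], [T → . / f /], [T → . E - T], [T → E - T .] }  — shift, reduce
  I13: { [E → . /], [E → . T P T], [E → T P . T], [T → . - P f], [T → . / f /], [T → . E - T] }  — shift
  I14: { [E → . /], [E → . T P T], [E → T . P T], [E → T P T .], [P → . - E], [P → . E f E], [P → . d E f], [T → . - P f], [T → . / f /], [T → . E - T] }  — shift, reduce
  I15: { [T → - P . f] }  — shift
  I16: { [T → - P f .] }  — reduce
  I17: { [E → . /], [E → . T P T], [P → E f . E], [T → . - P f], [T → . / f /], [T → . E - T] }  — shift
  I18: { [P → E f E .], [T → E . - T] }  — shift, reduce
  I19: { [T → / f . /] }  — shift
  I20: { [T → / f / .] }  — reduce
  I21: { [P → - E .], [P → E . f E], [T → E . - T] }  — shift, reduce

No state contains more than one complete item.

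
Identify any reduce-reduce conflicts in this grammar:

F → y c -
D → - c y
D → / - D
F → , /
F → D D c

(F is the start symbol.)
No reduce-reduce conflicts

Augment with F' → F and build the canonical LR(0) collection (I0 = CLOSURE({[F' → . F]}), then GOTO on every symbol after a dot until no new states appear). It has 16 states:
  I0: { [D → . - c y], [D → . / - D], [F → . , /], [F → . D D c], [F → . y c -], [F' → . F] }  — shift
  I1: { [F → , . /] }  — shift
  I2: { [D → - . c y] }  — shift
  I3: { [D → / . - D] }  — shift
  I4: { [D → . - c y], [D → . / - D], [F → D . D c] }  — shift
  I5: { [F' → F .] }  — accept
  I6: { [F → y . c -] }  — shift
  I7: { [F → y c . -] }  — shift
  I8: { [F → y c - .] }  — reduce
  I9: { [F → D D . c] }  — shift
  I10: { [F → D D c .] }  — reduce
  I11: { [D → . - c y], [D → . / - D], [D → / - . D] }  — shift
  I12: { [D → / - D .] }  — reduce
  I13: { [D → - c . y] }  — shift
  I14: { [D → - c y .] }  — reduce
  I15: { [F → , / .] }  — reduce

No state contains more than one complete item.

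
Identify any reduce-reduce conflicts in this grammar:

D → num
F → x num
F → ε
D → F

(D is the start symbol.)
A reduce-reduce conflict occurs when an LR(0) state has two complete items [A → α .] and [B → β .] — both call for a reduction, and with no lookahead the parser cannot choose between them.

Augment with D' → D and build the canonical LR(0) collection (I0 = CLOSURE({[D' → . D]}), then GOTO on every symbol after a dot until no new states appear). It has 6 states:
  I0: { [D → . F], [D → . num], [D' → . D], [F → . x num], [F → .] }  — shift, reduce
  I1: { [D' → D .] }  — accept
  I2: { [D → F .] }  — reduce
  I3: { [D → num .] }  — reduce
  I4: { [F → x . num] }  — shift
  I5: { [F → x num .] }  — reduce

No state contains more than one complete item.

Answer: No reduce-reduce conflicts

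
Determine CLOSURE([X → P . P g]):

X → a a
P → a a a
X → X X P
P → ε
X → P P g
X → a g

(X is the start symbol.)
{ [P → . a a a], [P → .], [X → P . P g] }

To compute CLOSURE, for each item [A → α.Bβ] where B is a non-terminal, add [B → .γ] for all productions B → γ; repeat for the newly added items until nothing changes.

Start with: [X → P . P g]
  [X → P . P g] has the dot before P: add [P → . a a a], [P → .]
No further items can be added.

CLOSURE = { [P → . a a a], [P → .], [X → P . P g] }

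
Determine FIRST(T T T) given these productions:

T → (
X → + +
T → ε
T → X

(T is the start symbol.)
{ '(', '+', ε }

FIRST sets of the non-terminals involved (from the grammar, by fixed-point iteration):
  FIRST(T) = { '(', '+', ε }

To compute FIRST(T T T), process the symbols left to right:
Symbol T is a non-terminal. Add FIRST(T) \ {ε} = { '(', '+' }
T is nullable (ε ∈ FIRST(T)), continue to the next symbol.
Symbol T is a non-terminal. Add FIRST(T) \ {ε} = { '(', '+' }
T is nullable (ε ∈ FIRST(T)), continue to the next symbol.
Symbol T is a non-terminal. Add FIRST(T) \ {ε} = { '(', '+' }
T is nullable (ε ∈ FIRST(T)), continue to the next symbol.
All symbols are nullable, so ε is in the result.
FIRST(T T T) = { '(', '+', ε }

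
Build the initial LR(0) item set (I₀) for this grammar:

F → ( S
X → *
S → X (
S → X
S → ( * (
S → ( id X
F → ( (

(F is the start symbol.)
{ [F → . ( (], [F → . ( S], [F' → . F] }

First, augment the grammar with F' → F
I₀ = CLOSURE({ [F' → . F] }):
  [F' → . F] has the dot before F: add [F → . ( S], [F → . ( (]
No further items can be added.

I₀ = { [F → . ( (], [F → . ( S], [F' → . F] }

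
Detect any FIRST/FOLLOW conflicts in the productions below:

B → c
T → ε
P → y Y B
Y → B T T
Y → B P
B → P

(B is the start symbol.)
No FIRST/FOLLOW conflicts.

A FIRST/FOLLOW conflict occurs when a non-terminal N has a nullable alternative N → β (β ⇒* ε) and another alternative N → α with FIRST(α) ∩ FOLLOW(N) ≠ ∅: on such a lookahead the parser cannot decide between expanding α and letting N vanish via β.

Nullable non-terminals: T.
T has a nullable alternative but only one production, so nothing to check.

B, P, Y have no nullable alternative, so no FIRST/FOLLOW check is needed there.

No FIRST/FOLLOW conflicts found.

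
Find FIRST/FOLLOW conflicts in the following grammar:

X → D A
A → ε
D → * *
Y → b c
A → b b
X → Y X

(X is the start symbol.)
No FIRST/FOLLOW conflicts.

A FIRST/FOLLOW conflict occurs when a non-terminal N has a nullable alternative N → β (β ⇒* ε) and another alternative N → α with FIRST(α) ∩ FOLLOW(N) ≠ ∅: on such a lookahead the parser cannot decide between expanding α and letting N vanish via β.

Nullable non-terminals: A.

A: nullable alternative(s) A → ε; FOLLOW(A) = { $ }
  A → ε: FIRST \ {ε} = { } — this is the only nullable alternative, skip
  A → b b: FIRST \ {ε} = { 'b' } — disjoint from FOLLOW(A)

D, X, Y have no nullable alternative, so no FIRST/FOLLOW check is needed there.

No FIRST/FOLLOW conflicts found.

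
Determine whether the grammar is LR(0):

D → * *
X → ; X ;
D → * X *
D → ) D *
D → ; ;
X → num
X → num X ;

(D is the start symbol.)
Augment with D' → D and build the canonical LR(0) collection (I0 = CLOSURE({[D' → . D]}), then GOTO on every symbol after a dot until no new states appear). It has 17 states:
  I0: { [D → . ) D *], [D → . * *], [D → . * X *], [D → . ; ;], [D' → . D] }  — shift
  I1: { [D → ) . D *], [D → . ) D *], [D → . * *], [D → . * X *], [D → . ; ;] }  — shift
  I2: { [D → * . *], [D → * . X *], [X → . ; X ;], [X → . num X ;], [X → . num] }  — shift
  I3: { [D → ; . ;] }  — shift
  I4: { [D' → D .] }  — accept
  I5: { [D → ; ; .] }  — reduce
  I6: { [D → * * .] }  — reduce
  I7: { [X → . ; X ;], [X → . num X ;], [X → . num], [X → ; . X ;] }  — shift
  I8: { [D → * X . *] }  — shift
  I9: { [X → . ; X ;], [X → . num X ;], [X → . num], [X → num . X ;], [X → num .] }  — shift, reduce
  I10: { [X → num X . ;] }  — shift
  I11: { [X → num X ; .] }  — reduce
  I12: { [D → * X * .] }  — reduce
  I13: { [X → ; X . ;] }  — shift
  I14: { [X → ; X ; .] }  — reduce
  I15: { [D → ) D . *] }  — shift
  I16: { [D → ) D * .] }  — reduce

Conflict in state I9:
  Shift-reduce conflict between [X → num .] and [X → . ; X ;]
So the grammar is NOT LR(0).

Answer: No. Shift-reduce conflict between [X → num .] and [X → . ; X ;]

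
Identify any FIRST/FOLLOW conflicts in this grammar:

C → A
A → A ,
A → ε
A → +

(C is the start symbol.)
Yes. A → A ',' with FOLLOW(A) on { ',' }

A FIRST/FOLLOW conflict occurs when a non-terminal N has a nullable alternative N → β (β ⇒* ε) and another alternative N → α with FIRST(α) ∩ FOLLOW(N) ≠ ∅: on such a lookahead the parser cannot decide between expanding α and letting N vanish via β.

Nullable non-terminals: A, C.
FIRST sets used below: FIRST(A) = { '+', ',', ε }

A: nullable alternative(s) A → ε; FOLLOW(A) = { $, ',' }
  A → A ,: FIRST \ {ε} = { '+', ',' } — overlaps FOLLOW(A) on { ',' }: CONFLICT
  A → ε: FIRST \ {ε} = { } — this is the only nullable alternative, skip
  A → +: FIRST \ {ε} = { '+' } — disjoint from FOLLOW(A)
C has a nullable alternative but only one production, so nothing to check.

So the grammar has 1 FIRST/FOLLOW conflict (marked CONFLICT above).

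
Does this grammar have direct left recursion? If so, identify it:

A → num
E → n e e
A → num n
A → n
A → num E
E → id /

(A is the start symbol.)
Direct left recursion occurs when N → N α for some non-terminal N (the right-hand side begins with the left-hand side itself).

A → num: starts with num
E → n e e: starts with n
A → num n: starts with num
A → n: starts with n
A → num E: starts with num
E → id /: starts with id

No direct left recursion found.

Answer: No direct left recursion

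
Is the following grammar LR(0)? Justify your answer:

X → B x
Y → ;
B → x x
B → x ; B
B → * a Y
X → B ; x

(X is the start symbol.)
Yes, the grammar is LR(0)

A grammar is LR(0) if no state in the canonical LR(0) collection has:
  - both a shift item (dot before a terminal) and a complete item (shift-reduce conflict), or
  - two or more complete items (reduce-reduce conflict; the accept item [X' → X .] counts as a complete item here).

Augment with X' → X and build the canonical LR(0) collection (I0 = CLOSURE({[X' → . X]}), then GOTO on every symbol after a dot until no new states appear). It has 14 states:
  I0: { [B → . * a Y], [B → . x ; B], [B → . x x], [X → . B ; x], [X → . B x], [X' → . X] }  — shift
  I1: { [B → * . a Y] }  — shift
  I2: { [X → B . ; x], [X → B . x] }  — shift
  I3: { [X' → X .] }  — accept
  I4: { [B → x . ; B], [B → x . x] }  — shift
  I5: { [B → . * a Y], [B → . x ; B], [B → . x x], [B → x ; . B] }  — shift
  I6: { [B → x x .] }  — reduce
  I7: { [B → x ; B .] }  — reduce
  I8: { [X → B ; . x] }  — shift
  I9: { [X → B x .] }  — reduce
  I10: { [X → B ; x .] }  — reduce
  I11: { [B → * a . Y], [Y → . ;] }  — shift
  I12: { [Y → ; .] }  — reduce
  I13: { [B → * a Y .] }  — reduce

Every state is either a pure shift/goto state or contains exactly one complete item and nothing to shift — no conflicts. The grammar is LR(0).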